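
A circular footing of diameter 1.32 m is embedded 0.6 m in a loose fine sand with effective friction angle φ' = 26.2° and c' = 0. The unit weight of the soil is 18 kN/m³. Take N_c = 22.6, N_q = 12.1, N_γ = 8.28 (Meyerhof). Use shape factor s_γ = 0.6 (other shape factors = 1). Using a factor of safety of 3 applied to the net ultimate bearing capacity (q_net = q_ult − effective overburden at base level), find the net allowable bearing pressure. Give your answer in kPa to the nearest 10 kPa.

Overburden at base level: q = 18 × 0.6 = 10.8 kPa.
Surcharge term q·N_q = 10.8 × 12.1 = 130.68 kPa; self-weight term 0.5·γ·B·N_γ·s_γ = 0.5 × 18 × 1.32 × 8.28 × 0.6 = 59.02 kPa.
q_ult = 130.68 + 59.02 = 189.7 kPa.
Net ultimate: q_net = 189.7 − 10.8 = 178.9 kPa.
q_all(net) = 178.9 / 3 = 59.633 kPa.

q_all(net) ≈ 60 kPa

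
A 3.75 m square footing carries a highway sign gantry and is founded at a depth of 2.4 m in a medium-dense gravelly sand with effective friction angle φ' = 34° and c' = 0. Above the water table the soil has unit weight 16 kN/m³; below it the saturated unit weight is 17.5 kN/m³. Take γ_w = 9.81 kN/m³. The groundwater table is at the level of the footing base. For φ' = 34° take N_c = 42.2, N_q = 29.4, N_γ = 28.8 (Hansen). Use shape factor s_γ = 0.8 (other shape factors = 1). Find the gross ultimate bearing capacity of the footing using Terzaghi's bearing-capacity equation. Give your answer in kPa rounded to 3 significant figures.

q = γ·D_f = 16 × 2.4 = 38.4 kPa.
For the ½γBN_γ term take γ' = 17.5 − 9.81 = 7.69 kN/m³ (soil below base is submerged).
q·N_q = 38.4 × 29.4 = 1129 kPa
0.5·γ·B·N_γ·s_γ = 0.5 × 7.69 × 3.75 × 28.8 × 0.8 = 332.21 kPa
q_ult = 1129 + 332.21 = 1461.2 kPa.

q_ult ≈ 1460 kPa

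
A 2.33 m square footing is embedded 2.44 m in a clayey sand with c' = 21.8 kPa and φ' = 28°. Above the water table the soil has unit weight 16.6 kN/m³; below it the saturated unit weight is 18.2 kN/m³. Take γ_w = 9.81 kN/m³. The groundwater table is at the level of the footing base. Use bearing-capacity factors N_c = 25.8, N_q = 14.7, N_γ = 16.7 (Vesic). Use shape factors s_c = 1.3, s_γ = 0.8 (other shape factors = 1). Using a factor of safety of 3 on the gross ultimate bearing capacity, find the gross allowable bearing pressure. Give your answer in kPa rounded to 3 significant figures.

q = γ·D_f = 16.6 × 2.44 = 40.504 kPa.
For the ½γBN_γ term take γ' = 18.2 − 9.81 = 8.39 kN/m³ (soil below base is submerged).
c·N_c·s_c = 21.8 × 25.8 × 1.3 = 731.17 kPa
q·N_q = 40.504 × 14.7 = 595.41 kPa
0.5·γ·B·N_γ·s_γ = 0.5 × 8.39 × 2.33 × 16.7 × 0.8 = 130.59 kPa
q_ult = 731.17 + 595.41 + 130.59 = 1457.2 kPa.
q_all = 1457.2 / 3 = 485.72 kPa.

q_all ≈ 486 kPa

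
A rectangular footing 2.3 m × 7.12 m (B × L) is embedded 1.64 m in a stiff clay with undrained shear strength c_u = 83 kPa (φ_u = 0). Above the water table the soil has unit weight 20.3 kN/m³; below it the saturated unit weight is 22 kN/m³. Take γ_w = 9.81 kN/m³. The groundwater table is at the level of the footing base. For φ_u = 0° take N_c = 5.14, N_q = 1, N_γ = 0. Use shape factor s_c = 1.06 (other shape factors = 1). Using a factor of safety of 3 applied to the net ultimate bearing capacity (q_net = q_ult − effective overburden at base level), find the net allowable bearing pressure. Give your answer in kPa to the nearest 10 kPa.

q_all(net) ≈ 150 kPa

q = γ·D_f = 20.3 × 1.64 = 33.292 kPa.
c·N_c·s_c = 83 × 5.14 × 1.06 = 452.22 kPa
q·N_q = 33.292 × 1 = 33.292 kPa
q_ult = 452.22 + 33.292 = 485.51 kPa.
Net ultimate: q_net = 485.51 − 33.292 = 452.22 kPa.
q_all(net) = 452.22 / 3 = 150.74 kPa.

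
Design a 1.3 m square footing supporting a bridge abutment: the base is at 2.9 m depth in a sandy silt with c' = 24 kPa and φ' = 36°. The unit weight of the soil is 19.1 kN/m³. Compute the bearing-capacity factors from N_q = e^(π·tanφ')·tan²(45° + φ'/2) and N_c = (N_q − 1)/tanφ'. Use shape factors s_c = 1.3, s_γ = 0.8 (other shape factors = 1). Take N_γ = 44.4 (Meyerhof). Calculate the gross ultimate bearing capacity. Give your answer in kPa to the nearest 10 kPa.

q_ult ≈ 4110 kPa

tan36° = 0.7265, so N_q = e^(π×0.7265)·tan²(63°) = 9.801 × 3.852 = 37.75.
N_c = (37.75 − 1)/tan36° = 50.59.
q = γ·D_f = 19.1 × 2.9 = 55.39 kPa.
c·N_c·s_c = 24 × 50.585 × 1.3 = 1578.3 kPa
q·N_q = 55.39 × 37.752 = 2091.1 kPa
0.5·γ·B·N_γ·s_γ = 0.5 × 19.1 × 1.3 × 44.4 × 0.8 = 440.98 kPa
q_ult = 1578.3 + 2091.1 + 440.98 = 4110.4 kPa.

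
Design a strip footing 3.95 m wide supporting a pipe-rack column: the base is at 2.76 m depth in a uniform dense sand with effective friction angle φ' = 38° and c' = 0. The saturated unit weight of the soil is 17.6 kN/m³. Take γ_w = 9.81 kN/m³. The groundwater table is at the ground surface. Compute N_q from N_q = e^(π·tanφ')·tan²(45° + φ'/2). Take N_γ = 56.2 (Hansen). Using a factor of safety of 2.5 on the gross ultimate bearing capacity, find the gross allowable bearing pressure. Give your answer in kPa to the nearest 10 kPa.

N_q = e^(π·tan38°)·tan²(64°) = 48.93.
With the water table at the surface the whole profile is submerged: γ' = 17.6 − 9.81 = 7.79 kN/m³, so q = γ'·D_f = 21.5 kPa; the same γ' applies in the ½γBN_γ term.
q_ult = q·N_q + 0.5·γ·B·N_γ
     = 21.5 × 48.933 + 0.5 × 7.79 × 3.95 × 56.2
     = 1052.1 + 864.65 = 1916.7 kPa.
q_all = 1916.7 / 2.5 = 766.69 kPa.

q_all ≈ 770 kPa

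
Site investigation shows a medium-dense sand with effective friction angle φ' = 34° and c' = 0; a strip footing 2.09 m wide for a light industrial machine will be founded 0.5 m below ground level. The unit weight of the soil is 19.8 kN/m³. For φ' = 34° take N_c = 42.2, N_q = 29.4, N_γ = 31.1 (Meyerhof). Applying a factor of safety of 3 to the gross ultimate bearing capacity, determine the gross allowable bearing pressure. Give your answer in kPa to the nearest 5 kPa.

q_all ≈ 310 kPa

q = γ·D_f = 19.8 × 0.5 = 9.9 kPa.
q·N_q = 9.9 × 29.4 = 291.06 kPa
0.5·γ·B·N_γ = 0.5 × 19.8 × 2.09 × 31.1 = 643.49 kPa
q_ult = 291.06 + 643.49 = 934.55 kPa.
q_all = q_ult / FS = 934.55 / 3 = 311.52 kPa.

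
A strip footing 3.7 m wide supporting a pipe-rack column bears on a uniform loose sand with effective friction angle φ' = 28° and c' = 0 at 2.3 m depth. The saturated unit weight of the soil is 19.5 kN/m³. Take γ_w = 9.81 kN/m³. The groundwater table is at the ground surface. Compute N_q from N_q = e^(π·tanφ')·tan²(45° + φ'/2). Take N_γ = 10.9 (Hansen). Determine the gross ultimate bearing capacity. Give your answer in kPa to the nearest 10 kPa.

q_ult ≈ 520 kPa

tan28° = 0.5317, so N_q = e^(π×0.5317)·tan²(59°) = 5.314 × 2.77 = 14.72.
With the water table at the surface the whole profile is submerged: γ' = 19.5 − 9.81 = 9.69 kN/m³, so q = γ'·D_f = 22.287 kPa; the same γ' applies in the ½γBN_γ term.
q_ult = q·N_q + 0.5·γ·B·N_γ
     = 22.287 × 14.72 + 0.5 × 9.69 × 3.7 × 10.9
     = 328.06 + 195.4 = 523.46 kPa.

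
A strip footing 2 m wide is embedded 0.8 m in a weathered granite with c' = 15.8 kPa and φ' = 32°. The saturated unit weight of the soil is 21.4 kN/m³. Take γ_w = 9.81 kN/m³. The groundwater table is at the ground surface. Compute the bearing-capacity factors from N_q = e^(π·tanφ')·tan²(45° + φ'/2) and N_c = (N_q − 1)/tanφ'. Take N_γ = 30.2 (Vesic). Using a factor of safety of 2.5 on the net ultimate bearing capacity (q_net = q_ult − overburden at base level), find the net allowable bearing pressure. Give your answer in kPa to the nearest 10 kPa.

N_q = e^(π·tan32°)·tan²(61°) = 23.18; N_c = (N_q − 1)/tanφ' = 35.49.
With the water table at the surface the whole profile is submerged: γ' = 21.4 − 9.81 = 11.59 kN/m³, so q = γ'·D_f = 9.272 kPa; the same γ' applies in the ½γBN_γ term.
q_ult = c·N_c + q·N_q + 0.5·γ·B·N_γ
     = 15.8 × 35.49 + 9.272 × 23.177 + 0.5 × 11.59 × 2 × 30.2
     = 560.75 + 214.9 + 350.02 = 1125.7 kPa.
q_net = 1125.7 − 9.272 = 1116.4 kPa.
q_all(net) = 1116.4 / 2.5 = 446.55 kPa.

q_all(net) ≈ 450 kPa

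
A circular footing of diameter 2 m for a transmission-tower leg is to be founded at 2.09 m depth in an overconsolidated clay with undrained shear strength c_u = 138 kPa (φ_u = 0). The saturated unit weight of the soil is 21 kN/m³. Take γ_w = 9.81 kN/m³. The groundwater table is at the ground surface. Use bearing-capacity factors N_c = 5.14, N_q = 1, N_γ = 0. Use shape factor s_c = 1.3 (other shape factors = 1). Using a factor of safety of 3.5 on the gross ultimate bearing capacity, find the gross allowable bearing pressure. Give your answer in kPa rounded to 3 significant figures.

q_all ≈ 270 kPa

Water table at ground surface, so effective unit weight γ' = 21 − 9.81 = 11.19 kN/m³ is used throughout; overburden q = 11.19 × 2.09 = 23.387 kPa.
Cohesion term c·N_c·s_c = 138 × 5.14 × 1.3 = 922.12 kPa; surcharge term q·N_q = 23.387 × 1 = 23.387 kPa.
q_ult = 922.12 + 23.387 = 945.5 kPa.
q_all = 945.5 / 3.5 = 270.14 kPa.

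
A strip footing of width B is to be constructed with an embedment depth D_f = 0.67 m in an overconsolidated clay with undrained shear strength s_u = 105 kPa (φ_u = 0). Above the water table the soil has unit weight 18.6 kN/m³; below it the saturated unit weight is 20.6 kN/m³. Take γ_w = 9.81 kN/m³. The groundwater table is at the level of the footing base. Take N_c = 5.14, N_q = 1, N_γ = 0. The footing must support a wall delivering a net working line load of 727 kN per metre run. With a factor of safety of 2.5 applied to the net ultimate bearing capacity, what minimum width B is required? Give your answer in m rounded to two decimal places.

Overburden at base level: q = 18.6 × 0.67 = 12.462 kPa.
Cohesion term c·N_c = 105 × 5.14 = 539.7 kPa; surcharge term q·N_q = 12.462 × 1 = 12.462 kPa.
q_ult = 539.7 + 12.462 = 552.16 kPa.
For φ = 0 the ½γBN_γ term vanishes, so q_ult is independent of B. q_net = 552.16 − 12.462 = 539.7 kPa; q_all(net) = 539.7/2.5 = 215.88 kPa.
Required width B = w / q_all(net) = 727 / 215.88 = 3.368 m.

B = 3.37 m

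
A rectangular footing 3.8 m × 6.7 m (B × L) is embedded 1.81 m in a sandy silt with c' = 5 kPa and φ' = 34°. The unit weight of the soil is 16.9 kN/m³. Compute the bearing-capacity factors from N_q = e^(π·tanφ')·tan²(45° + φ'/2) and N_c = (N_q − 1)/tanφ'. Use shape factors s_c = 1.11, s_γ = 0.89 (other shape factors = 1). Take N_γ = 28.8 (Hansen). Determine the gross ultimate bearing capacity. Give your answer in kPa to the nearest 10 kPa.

tan34° = 0.6745, so N_q = e^(π×0.6745)·tan²(62°) = 8.323 × 3.537 = 29.44.
N_c = (29.44 − 1)/tan34° = 42.16.
q = γ·D_f = 16.9 × 1.81 = 30.589 kPa.
c·N_c·s_c = 5 × 42.164 × 1.11 = 234.01 kPa
q·N_q = 30.589 × 29.44 = 900.53 kPa
0.5·γ·B·N_γ·s_γ = 0.5 × 16.9 × 3.8 × 28.8 × 0.89 = 823.04 kPa
q_ult = 234.01 + 900.53 + 823.04 = 1957.6 kPa.

q_ult ≈ 1960 kPa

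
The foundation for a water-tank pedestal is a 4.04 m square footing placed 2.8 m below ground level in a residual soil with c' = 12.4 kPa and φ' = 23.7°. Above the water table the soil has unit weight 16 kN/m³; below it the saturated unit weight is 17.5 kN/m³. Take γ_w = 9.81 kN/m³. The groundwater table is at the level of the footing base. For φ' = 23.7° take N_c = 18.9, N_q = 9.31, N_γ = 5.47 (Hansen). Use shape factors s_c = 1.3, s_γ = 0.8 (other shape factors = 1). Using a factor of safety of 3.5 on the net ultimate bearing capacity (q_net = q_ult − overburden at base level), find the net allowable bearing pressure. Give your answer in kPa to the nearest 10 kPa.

Effective surcharge at the founding depth q = γ·D_f = 16 × 2.8 = 44.8 kPa.
The water table coincides with the base, so in the self-weight term γ → γ' = 7.69 kN/m³.
q_ult = c·N_c·s_c + q·N_q + 0.5·γ·B·N_γ·s_γ
     = 12.4 × 18.9 × 1.3 + 44.8 × 9.31 + 0.5 × 7.69 × 4.04 × 5.47 × 0.8
     = 304.67 + 417.09 + 67.976 = 789.73 kPa.
q_net = 789.73 − 44.8 = 744.93 kPa.
q_all(net) = 744.93 / 3.5 = 212.84 kPa.

q_all(net) ≈ 210 kPa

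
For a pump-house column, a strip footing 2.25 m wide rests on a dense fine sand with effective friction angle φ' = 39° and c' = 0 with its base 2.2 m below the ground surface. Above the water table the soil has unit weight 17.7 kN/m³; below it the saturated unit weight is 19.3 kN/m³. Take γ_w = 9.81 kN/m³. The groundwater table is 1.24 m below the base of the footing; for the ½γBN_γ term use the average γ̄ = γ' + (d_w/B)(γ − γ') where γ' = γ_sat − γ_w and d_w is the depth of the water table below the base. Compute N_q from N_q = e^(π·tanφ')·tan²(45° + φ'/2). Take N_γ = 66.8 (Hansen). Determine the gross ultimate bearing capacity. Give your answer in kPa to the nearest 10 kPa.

q_ult ≈ 3230 kPa

tan39° = 0.8098, so N_q = e^(π×0.8098)·tan²(64.5°) = 12.731 × 4.395 = 55.96.
q = γ·D_f = 17.7 × 2.2 = 38.94 kPa.
γ' = 9.49 kN/m³; averaging over the depth B below the base, γ̄ = γ' + (d_w/B)(γ − γ') = 14.015 kN/m³.
q·N_q = 38.94 × 55.957 = 2179 kPa
0.5·γ·B·N_γ = 0.5 × 14.015 × 2.25 × 66.8 = 1053.2 kPa
q_ult = 2179 + 1053.2 = 3232.2 kPa.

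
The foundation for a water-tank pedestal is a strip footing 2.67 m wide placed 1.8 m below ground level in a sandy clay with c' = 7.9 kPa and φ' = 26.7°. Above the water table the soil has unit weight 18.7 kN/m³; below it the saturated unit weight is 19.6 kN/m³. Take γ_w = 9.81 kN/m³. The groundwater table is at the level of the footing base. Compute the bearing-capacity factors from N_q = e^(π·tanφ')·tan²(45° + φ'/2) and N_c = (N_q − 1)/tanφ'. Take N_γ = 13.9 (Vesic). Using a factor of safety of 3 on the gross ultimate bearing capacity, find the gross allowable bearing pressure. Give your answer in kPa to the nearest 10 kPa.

N_q = e^(π·tan26.7°)·tan²(58.35°) = 12.78; N_c = (N_q − 1)/tanφ' = 23.42.
q = γ·D_f = 18.7 × 1.8 = 33.66 kPa.
For the ½γBN_γ term take γ' = 19.6 − 9.81 = 9.79 kN/m³ (soil below base is submerged).
c·N_c = 7.9 × 23.419 = 185.01 kPa
q·N_q = 33.66 × 12.778 = 430.12 kPa
0.5·γ·B·N_γ = 0.5 × 9.79 × 2.67 × 13.9 = 181.67 kPa
q_ult = 185.01 + 430.12 + 181.67 = 796.79 kPa.
q_all = 796.79 / 3 = 265.6 kPa.

q_all ≈ 270 kPa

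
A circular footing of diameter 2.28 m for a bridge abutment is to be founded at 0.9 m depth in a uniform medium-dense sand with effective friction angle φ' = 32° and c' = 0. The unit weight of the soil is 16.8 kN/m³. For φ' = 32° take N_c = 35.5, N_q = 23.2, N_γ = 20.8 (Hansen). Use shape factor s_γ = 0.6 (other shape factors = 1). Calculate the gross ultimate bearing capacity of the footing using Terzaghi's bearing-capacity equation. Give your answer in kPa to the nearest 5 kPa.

Effective surcharge at the founding depth q = γ·D_f = 16.8 × 0.9 = 15.12 kPa.
q_ult = q·N_q + 0.5·γ·B·N_γ·s_γ
     = 15.12 × 23.2 + 0.5 × 16.8 × 2.28 × 20.8 × 0.6
     = 350.78 + 239.02 = 589.8 kPa.

q_ult ≈ 590 kPa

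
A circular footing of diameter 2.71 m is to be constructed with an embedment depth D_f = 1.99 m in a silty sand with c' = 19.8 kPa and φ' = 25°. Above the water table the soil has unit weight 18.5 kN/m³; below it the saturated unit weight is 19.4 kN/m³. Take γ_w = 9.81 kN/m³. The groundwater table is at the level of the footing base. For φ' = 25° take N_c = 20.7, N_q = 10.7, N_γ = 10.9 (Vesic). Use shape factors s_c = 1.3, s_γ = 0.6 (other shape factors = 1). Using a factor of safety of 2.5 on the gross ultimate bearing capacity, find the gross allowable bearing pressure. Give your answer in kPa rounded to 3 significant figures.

Effective surcharge at the founding depth q = γ·D_f = 18.5 × 1.99 = 36.815 kPa.
The water table coincides with the base, so in the self-weight term γ → γ' = 9.59 kN/m³.
q_ult = c·N_c·s_c + q·N_q + 0.5·γ·B·N_γ·s_γ
     = 19.8 × 20.7 × 1.3 + 36.815 × 10.7 + 0.5 × 9.59 × 2.71 × 10.9 × 0.6
     = 532.82 + 393.92 + 84.984 = 1011.7 kPa.
q_all = 1011.7 / 2.5 = 404.69 kPa.

q_all ≈ 405 kPa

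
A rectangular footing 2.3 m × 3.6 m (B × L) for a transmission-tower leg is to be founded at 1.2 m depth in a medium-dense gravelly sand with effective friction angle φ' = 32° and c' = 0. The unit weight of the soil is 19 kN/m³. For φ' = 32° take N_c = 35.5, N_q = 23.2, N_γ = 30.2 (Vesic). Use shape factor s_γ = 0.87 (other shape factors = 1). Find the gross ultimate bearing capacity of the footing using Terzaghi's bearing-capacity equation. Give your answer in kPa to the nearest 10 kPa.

Overburden at base level: q = 19 × 1.2 = 22.8 kPa.
Surcharge term q·N_q = 22.8 × 23.2 = 528.96 kPa; self-weight term 0.5·γ·B·N_γ·s_γ = 0.5 × 19 × 2.3 × 30.2 × 0.87 = 574.09 kPa.
q_ult = 528.96 + 574.09 = 1103 kPa.

q_ult ≈ 1100 kPa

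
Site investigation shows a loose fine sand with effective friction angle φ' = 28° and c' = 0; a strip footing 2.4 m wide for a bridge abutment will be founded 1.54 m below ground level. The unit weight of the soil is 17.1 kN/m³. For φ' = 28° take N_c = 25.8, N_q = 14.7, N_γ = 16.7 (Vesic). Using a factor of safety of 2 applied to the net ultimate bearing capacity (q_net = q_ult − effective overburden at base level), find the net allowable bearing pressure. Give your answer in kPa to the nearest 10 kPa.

q_all(net) ≈ 350 kPa

Effective surcharge at the founding depth q = γ·D_f = 17.1 × 1.54 = 26.334 kPa.
q_ult = q·N_q + 0.5·γ·B·N_γ
     = 26.334 × 14.7 + 0.5 × 17.1 × 2.4 × 16.7
     = 387.11 + 342.68 = 729.79 kPa.
Net ultimate: q_net = 729.79 − 26.334 = 703.46 kPa.
q_all(net) = 703.46 / 2 = 351.73 kPa.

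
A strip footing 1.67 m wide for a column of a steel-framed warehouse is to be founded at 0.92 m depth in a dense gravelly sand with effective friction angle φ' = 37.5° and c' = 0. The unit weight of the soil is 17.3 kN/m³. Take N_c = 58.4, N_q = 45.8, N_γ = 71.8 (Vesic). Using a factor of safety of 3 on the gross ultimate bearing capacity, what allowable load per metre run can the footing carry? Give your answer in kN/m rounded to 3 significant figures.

q = γ·D_f = 17.3 × 0.92 = 15.916 kPa.
q·N_q = 15.916 × 45.8 = 728.95 kPa
0.5·γ·B·N_γ = 0.5 × 17.3 × 1.67 × 71.8 = 1037.2 kPa
q_ult = 728.95 + 1037.2 = 1766.1 kPa.
Gross allowable pressure q_all = 1766.1 / 3 = 588.71 kPa.
Allowable wall load = q_all × B = 588.71 × 1.67 = 983.15 kN per metre run.

≈ 983 kN/m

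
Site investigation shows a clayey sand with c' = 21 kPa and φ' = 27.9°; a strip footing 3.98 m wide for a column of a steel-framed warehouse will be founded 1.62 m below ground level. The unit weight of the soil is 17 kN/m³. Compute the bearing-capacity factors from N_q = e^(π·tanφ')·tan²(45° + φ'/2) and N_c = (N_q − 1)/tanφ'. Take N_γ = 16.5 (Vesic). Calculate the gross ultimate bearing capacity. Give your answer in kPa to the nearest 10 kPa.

q_ult ≈ 1500 kPa

tan27.9° = 0.5295, so N_q = e^(π×0.5295)·tan²(58.95°) = 5.277 × 2.759 = 14.56.
N_c = (14.56 − 1)/tan27.9° = 25.61.
q = γ·D_f = 17 × 1.62 = 27.54 kPa.
c·N_c = 21 × 25.609 = 537.78 kPa
q·N_q = 27.54 × 14.559 = 400.96 kPa
0.5·γ·B·N_γ = 0.5 × 17 × 3.98 × 16.5 = 558.19 kPa
q_ult = 537.78 + 400.96 + 558.19 = 1496.9 kPa.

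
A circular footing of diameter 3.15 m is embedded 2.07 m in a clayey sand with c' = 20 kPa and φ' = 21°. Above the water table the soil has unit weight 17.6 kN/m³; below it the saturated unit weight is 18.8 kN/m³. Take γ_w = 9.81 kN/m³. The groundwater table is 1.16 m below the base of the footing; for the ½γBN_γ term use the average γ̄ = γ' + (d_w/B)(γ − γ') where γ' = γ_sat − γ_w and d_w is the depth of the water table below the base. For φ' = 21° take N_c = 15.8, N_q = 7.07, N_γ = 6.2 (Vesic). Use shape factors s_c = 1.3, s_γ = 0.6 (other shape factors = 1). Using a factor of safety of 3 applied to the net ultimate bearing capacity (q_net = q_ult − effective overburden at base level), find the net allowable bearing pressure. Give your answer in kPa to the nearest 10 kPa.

q_all(net) ≈ 230 kPa

q = γ·D_f = 17.6 × 2.07 = 36.432 kPa.
γ' = 8.99 kN/m³; averaging over the depth B below the base, γ̄ = γ' + (d_w/B)(γ − γ') = 12.161 kN/m³.
c·N_c·s_c = 20 × 15.8 × 1.3 = 410.8 kPa
q·N_q = 36.432 × 7.07 = 257.57 kPa
0.5·γ·B·N_γ·s_γ = 0.5 × 12.161 × 3.15 × 6.2 × 0.6 = 71.249 kPa
q_ult = 410.8 + 257.57 + 71.249 = 739.62 kPa.
Net ultimate: q_net = 739.62 − 36.432 = 703.19 kPa.
q_all(net) = 703.19 / 3 = 234.4 kPa.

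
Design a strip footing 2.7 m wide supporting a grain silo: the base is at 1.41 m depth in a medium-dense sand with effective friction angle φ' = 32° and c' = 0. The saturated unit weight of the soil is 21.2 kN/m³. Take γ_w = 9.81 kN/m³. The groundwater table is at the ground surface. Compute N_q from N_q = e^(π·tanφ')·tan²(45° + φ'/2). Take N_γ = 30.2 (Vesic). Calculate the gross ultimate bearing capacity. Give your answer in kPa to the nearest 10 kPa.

q_ult ≈ 840 kPa

tan32° = 0.6249, so N_q = e^(π×0.6249)·tan²(61°) = 7.121 × 3.255 = 23.18.
With the water table at the surface the whole profile is submerged: γ' = 21.2 − 9.81 = 11.39 kN/m³, so q = γ'·D_f = 16.06 kPa; the same γ' applies in the ½γBN_γ term.
q_ult = q·N_q + 0.5·γ·B·N_γ
     = 16.06 × 23.177 + 0.5 × 11.39 × 2.7 × 30.2
     = 372.22 + 464.37 = 836.59 kPa.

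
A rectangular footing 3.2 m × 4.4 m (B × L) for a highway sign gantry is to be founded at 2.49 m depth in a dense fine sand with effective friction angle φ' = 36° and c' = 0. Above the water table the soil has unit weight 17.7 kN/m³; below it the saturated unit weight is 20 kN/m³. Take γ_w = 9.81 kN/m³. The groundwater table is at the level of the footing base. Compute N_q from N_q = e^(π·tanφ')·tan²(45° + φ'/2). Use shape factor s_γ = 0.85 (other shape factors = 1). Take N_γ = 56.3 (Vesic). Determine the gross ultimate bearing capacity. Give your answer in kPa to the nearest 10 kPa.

q_ult ≈ 2440 kPa

tan36° = 0.7265, so N_q = e^(π×0.7265)·tan²(63°) = 9.801 × 3.852 = 37.75.
q = γ·D_f = 17.7 × 2.49 = 44.073 kPa.
For the ½γBN_γ term take γ' = 20 − 9.81 = 10.19 kN/m³ (soil below base is submerged).
q·N_q = 44.073 × 37.752 = 1663.9 kPa
0.5·γ·B·N_γ·s_γ = 0.5 × 10.19 × 3.2 × 56.3 × 0.85 = 780.23 kPa
q_ult = 1663.9 + 780.23 = 2444.1 kPa.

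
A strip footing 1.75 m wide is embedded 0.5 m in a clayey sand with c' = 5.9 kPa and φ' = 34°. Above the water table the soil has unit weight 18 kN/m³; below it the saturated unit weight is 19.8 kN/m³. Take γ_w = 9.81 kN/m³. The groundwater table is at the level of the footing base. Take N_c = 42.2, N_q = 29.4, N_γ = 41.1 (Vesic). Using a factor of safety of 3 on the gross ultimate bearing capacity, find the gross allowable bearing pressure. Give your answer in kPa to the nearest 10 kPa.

Overburden at base level: q = 18 × 0.5 = 9 kPa.
Below the base the soil is submerged, so the ½γBN_γ term uses γ' = 19.8 − 9.81 = 9.99 kN/m³.
Cohesion term c·N_c = 5.9 × 42.2 = 248.98 kPa; surcharge term q·N_q = 9 × 29.4 = 264.6 kPa; self-weight term 0.5·γ·B·N_γ = 0.5 × 9.99 × 1.75 × 41.1 = 359.27 kPa.
q_ult = 248.98 + 264.6 + 359.27 = 872.85 kPa.
q_all = 872.85 / 3 = 290.95 kPa.

q_all ≈ 290 kPa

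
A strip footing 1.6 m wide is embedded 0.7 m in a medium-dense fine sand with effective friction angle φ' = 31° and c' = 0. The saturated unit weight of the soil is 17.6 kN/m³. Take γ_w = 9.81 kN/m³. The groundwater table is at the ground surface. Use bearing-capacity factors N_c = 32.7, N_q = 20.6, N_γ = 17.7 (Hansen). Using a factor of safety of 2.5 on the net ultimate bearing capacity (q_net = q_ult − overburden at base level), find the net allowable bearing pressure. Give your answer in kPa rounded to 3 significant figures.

q_all(net) ≈ 86.9 kPa

γ' = 17.6 − 9.81 = 7.79 kN/m³ (submerged throughout). q = 7.79 × 0.7 = 5.453 kPa; the same γ' applies in the ½γBN_γ term.
q·N_q = 5.453 × 20.6 = 112.33 kPa
0.5·γ·B·N_γ = 0.5 × 7.79 × 1.6 × 17.7 = 110.31 kPa
q_ult = 112.33 + 110.31 = 222.64 kPa.
q_net = 222.64 − 5.453 = 217.19 kPa.
q_all(net) = 217.19 / 2.5 = 86.874 kPa.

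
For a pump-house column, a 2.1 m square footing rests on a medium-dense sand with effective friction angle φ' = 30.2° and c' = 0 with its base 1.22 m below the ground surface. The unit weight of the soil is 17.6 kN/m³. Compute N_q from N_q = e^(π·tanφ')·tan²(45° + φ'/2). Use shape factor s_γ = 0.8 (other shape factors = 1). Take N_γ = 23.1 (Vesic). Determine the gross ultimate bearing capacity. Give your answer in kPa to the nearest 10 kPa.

tan30.2° = 0.582, so N_q = e^(π×0.582)·tan²(60.1°) = 6.224 × 3.024 = 18.82.
Effective surcharge at the founding depth q = γ·D_f = 17.6 × 1.22 = 21.472 kPa.
q_ult = q·N_q + 0.5·γ·B·N_γ·s_γ
     = 21.472 × 18.824 + 0.5 × 17.6 × 2.1 × 23.1 × 0.8
     = 404.19 + 341.51 = 745.7 kPa.

q_ult ≈ 750 kPa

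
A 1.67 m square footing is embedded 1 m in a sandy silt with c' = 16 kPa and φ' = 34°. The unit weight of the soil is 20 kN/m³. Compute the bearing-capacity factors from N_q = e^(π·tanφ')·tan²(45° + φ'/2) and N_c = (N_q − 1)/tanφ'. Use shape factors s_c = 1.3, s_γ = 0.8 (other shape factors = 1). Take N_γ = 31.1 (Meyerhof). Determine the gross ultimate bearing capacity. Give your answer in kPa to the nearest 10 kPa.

q_ult ≈ 1880 kPa

tan34° = 0.6745, so N_q = e^(π×0.6745)·tan²(62°) = 8.323 × 3.537 = 29.44.
N_c = (29.44 − 1)/tan34° = 42.16.
Overburden at base level: q = 20 × 1 = 20 kPa.
Cohesion term c·N_c·s_c = 16 × 42.164 × 1.3 = 877.01 kPa; surcharge term q·N_q = 20 × 29.44 = 588.8 kPa; self-weight term 0.5·γ·B·N_γ·s_γ = 0.5 × 20 × 1.67 × 31.1 × 0.8 = 415.5 kPa.
q_ult = 877.01 + 588.8 + 415.5 = 1881.3 kPa.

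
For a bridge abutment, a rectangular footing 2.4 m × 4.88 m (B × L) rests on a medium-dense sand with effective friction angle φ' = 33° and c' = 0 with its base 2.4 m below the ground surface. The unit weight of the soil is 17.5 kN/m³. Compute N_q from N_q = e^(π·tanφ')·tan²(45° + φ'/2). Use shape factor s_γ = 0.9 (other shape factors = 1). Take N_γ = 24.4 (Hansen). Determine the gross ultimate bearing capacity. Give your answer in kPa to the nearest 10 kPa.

q_ult ≈ 1560 kPa

tan33° = 0.6494, so N_q = e^(π×0.6494)·tan²(61.5°) = 7.692 × 3.392 = 26.09.
Overburden at base level: q = 17.5 × 2.4 = 42 kPa.
Surcharge term q·N_q = 42 × 26.092 = 1095.9 kPa; self-weight term 0.5·γ·B·N_γ·s_γ = 0.5 × 17.5 × 2.4 × 24.4 × 0.9 = 461.16 kPa.
q_ult = 1095.9 + 461.16 = 1557 kPa.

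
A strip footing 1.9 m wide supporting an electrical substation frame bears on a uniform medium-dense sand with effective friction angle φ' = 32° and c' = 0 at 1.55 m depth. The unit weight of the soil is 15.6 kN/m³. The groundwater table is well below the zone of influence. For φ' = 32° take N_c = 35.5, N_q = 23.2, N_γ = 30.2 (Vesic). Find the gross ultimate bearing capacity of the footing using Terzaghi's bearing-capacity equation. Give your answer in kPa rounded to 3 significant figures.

q = γ·D_f = 15.6 × 1.55 = 24.18 kPa.
q·N_q = 24.18 × 23.2 = 560.98 kPa
0.5·γ·B·N_γ = 0.5 × 15.6 × 1.9 × 30.2 = 447.56 kPa
q_ult = 560.98 + 447.56 = 1008.5 kPa.

q_ult ≈ 1010 kPa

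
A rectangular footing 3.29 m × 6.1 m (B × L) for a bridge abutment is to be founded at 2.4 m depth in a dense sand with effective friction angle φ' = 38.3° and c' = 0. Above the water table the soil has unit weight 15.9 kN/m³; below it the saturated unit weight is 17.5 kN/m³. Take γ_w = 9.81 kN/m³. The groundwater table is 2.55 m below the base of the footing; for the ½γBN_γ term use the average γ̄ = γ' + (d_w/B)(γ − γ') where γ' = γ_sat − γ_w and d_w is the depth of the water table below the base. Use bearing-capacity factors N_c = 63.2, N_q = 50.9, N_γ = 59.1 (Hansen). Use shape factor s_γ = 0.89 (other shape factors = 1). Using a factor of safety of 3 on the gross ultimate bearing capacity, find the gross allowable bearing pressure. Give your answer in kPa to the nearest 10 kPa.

q_all ≈ 1050 kPa

Overburden at base level: q = 15.9 × 2.4 = 38.16 kPa.
The water table is 2.55 m below the base (< B = 3.29 m), so the ½γBN_γ term uses γ̄ = γ' + (d_w/B)(γ − γ') = 7.69 + (2.55/3.29)(15.9 − 7.69) = 14.053 kN/m³.
Surcharge term q·N_q = 38.16 × 50.9 = 1942.3 kPa; self-weight term 0.5·γ·B·N_γ·s_γ = 0.5 × 14.053 × 3.29 × 59.1 × 0.89 = 1216 kPa.
q_ult = 1942.3 + 1216 = 3158.3 kPa.
q_all = 3158.3 / 3 = 1052.8 kPa.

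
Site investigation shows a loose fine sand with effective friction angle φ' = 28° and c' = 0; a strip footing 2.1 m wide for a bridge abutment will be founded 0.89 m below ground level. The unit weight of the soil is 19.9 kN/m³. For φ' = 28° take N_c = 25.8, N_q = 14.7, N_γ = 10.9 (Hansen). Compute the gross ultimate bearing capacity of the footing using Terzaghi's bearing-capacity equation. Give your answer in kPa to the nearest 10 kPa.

Overburden at base level: q = 19.9 × 0.89 = 17.711 kPa.
Surcharge term q·N_q = 17.711 × 14.7 = 260.35 kPa; self-weight term 0.5·γ·B·N_γ = 0.5 × 19.9 × 2.1 × 10.9 = 227.76 kPa.
q_ult = 260.35 + 227.76 = 488.11 kPa.

q_ult ≈ 490 kPa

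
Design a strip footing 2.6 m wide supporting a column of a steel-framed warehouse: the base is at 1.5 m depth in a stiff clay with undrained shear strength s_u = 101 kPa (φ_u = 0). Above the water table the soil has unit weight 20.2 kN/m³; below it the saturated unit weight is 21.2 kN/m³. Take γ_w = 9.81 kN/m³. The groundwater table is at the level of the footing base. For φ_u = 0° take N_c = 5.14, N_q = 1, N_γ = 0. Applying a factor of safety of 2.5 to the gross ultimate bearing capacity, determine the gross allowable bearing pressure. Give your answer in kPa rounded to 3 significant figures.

Overburden at base level: q = 20.2 × 1.5 = 30.3 kPa.
Cohesion term c·N_c = 101 × 5.14 = 519.14 kPa; surcharge term q·N_q = 30.3 × 1 = 30.3 kPa.
q_ult = 519.14 + 30.3 = 549.44 kPa.
q_all = q_ult / FS = 549.44 / 2.5 = 219.78 kPa.

q_all ≈ 220 kPa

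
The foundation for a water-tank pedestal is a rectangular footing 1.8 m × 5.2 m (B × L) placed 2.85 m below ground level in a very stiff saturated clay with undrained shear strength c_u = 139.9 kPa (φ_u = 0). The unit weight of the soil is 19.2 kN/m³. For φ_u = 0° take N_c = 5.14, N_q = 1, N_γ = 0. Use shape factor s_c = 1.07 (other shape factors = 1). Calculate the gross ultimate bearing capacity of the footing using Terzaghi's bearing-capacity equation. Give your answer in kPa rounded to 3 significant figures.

Effective surcharge at the founding depth q = γ·D_f = 19.2 × 2.85 = 54.72 kPa.
q_ult = c·N_c·s_c + q·N_q
     = 139.9 × 5.14 × 1.07 + 54.72 × 1
     = 769.42 + 54.72 = 824.14 kPa.

q_ult ≈ 824 kPa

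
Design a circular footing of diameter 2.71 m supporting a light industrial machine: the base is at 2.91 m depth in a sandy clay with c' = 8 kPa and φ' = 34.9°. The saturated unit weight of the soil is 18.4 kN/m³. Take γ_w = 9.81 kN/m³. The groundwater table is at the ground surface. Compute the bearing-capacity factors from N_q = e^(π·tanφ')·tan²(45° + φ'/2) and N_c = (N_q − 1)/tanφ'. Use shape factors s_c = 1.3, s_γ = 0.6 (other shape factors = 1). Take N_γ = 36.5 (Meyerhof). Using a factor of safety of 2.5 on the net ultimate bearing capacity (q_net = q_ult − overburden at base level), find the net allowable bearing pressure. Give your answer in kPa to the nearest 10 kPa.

q_all(net) ≈ 610 kPa

N_q = e^(π·tan34.9°)·tan²(62.45°) = 32.89; N_c = (N_q − 1)/tanφ' = 45.71.
γ' = 18.4 − 9.81 = 8.59 kN/m³ (submerged throughout). q = 8.59 × 2.91 = 24.997 kPa; the same γ' applies in the ½γBN_γ term.
c·N_c·s_c = 8 × 45.706 × 1.3 = 475.34 kPa
q·N_q = 24.997 × 32.885 = 822.03 kPa
0.5·γ·B·N_γ·s_γ = 0.5 × 8.59 × 2.71 × 36.5 × 0.6 = 254.9 kPa
q_ult = 475.34 + 822.03 + 254.9 = 1552.3 kPa.
q_net = 1552.3 − 24.997 = 1527.3 kPa.
q_all(net) = 1527.3 / 2.5 = 610.91 kPa.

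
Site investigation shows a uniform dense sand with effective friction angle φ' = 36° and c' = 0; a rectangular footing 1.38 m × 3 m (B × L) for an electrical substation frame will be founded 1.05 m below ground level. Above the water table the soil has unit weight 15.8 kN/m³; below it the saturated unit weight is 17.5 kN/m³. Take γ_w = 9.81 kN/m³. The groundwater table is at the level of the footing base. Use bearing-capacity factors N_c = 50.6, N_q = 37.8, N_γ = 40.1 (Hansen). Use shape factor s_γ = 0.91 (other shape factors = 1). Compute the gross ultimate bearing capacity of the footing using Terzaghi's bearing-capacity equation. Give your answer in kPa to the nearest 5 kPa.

Overburden at base level: q = 15.8 × 1.05 = 16.59 kPa.
Below the base the soil is submerged, so the ½γBN_γ term uses γ' = 17.5 − 9.81 = 7.69 kN/m³.
Surcharge term q·N_q = 16.59 × 37.8 = 627.1 kPa; self-weight term 0.5·γ·B·N_γ·s_γ = 0.5 × 7.69 × 1.38 × 40.1 × 0.91 = 193.62 kPa.
q_ult = 627.1 + 193.62 = 820.73 kPa.

q_ult ≈ 820 kPa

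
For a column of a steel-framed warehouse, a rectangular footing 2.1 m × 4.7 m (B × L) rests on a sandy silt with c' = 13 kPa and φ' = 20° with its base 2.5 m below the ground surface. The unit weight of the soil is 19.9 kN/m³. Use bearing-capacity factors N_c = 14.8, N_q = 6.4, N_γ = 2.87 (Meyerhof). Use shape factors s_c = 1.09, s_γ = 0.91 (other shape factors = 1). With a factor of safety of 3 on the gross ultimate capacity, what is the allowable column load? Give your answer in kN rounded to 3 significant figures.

P_all ≈ 1920 kN

Overburden at base level: q = 19.9 × 2.5 = 49.75 kPa.
Cohesion term c·N_c·s_c = 13 × 14.8 × 1.09 = 209.72 kPa; surcharge term q·N_q = 49.75 × 6.4 = 318.4 kPa; self-weight term 0.5·γ·B·N_γ·s_γ = 0.5 × 19.9 × 2.1 × 2.87 × 0.91 = 54.571 kPa.
q_ult = 209.72 + 318.4 + 54.571 = 582.69 kPa.
Gross allowable pressure q_all = 582.69 / 3 = 194.23 kPa.
Footing area = 9.87 m², so allowable column load = 194.23 × 9.87 = 1917 kN.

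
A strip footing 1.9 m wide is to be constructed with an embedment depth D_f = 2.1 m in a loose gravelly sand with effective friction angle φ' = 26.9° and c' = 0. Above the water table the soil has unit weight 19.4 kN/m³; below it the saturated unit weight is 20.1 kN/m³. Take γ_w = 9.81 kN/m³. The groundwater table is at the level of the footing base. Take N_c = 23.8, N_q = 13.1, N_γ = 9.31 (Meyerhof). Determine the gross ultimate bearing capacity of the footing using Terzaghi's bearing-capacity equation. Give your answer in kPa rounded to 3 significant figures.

q_ult ≈ 625 kPa

Overburden at base level: q = 19.4 × 2.1 = 40.74 kPa.
Below the base the soil is submerged, so the ½γBN_γ term uses γ' = 20.1 − 9.81 = 10.29 kN/m³.
Surcharge term q·N_q = 40.74 × 13.1 = 533.69 kPa; self-weight term 0.5·γ·B·N_γ = 0.5 × 10.29 × 1.9 × 9.31 = 91.01 kPa.
q_ult = 533.69 + 91.01 = 624.7 kPa.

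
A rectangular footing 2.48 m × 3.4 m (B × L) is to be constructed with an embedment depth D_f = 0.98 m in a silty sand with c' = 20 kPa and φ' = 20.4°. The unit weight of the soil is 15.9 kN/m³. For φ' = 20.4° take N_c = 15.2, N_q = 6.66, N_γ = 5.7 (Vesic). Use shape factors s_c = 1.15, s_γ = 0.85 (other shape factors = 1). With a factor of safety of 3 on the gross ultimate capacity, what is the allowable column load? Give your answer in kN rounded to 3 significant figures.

P_all ≈ 1540 kN

q = γ·D_f = 15.9 × 0.98 = 15.582 kPa.
c·N_c·s_c = 20 × 15.2 × 1.15 = 349.6 kPa
q·N_q = 15.582 × 6.66 = 103.78 kPa
0.5·γ·B·N_γ·s_γ = 0.5 × 15.9 × 2.48 × 5.7 × 0.85 = 95.524 kPa
q_ult = 349.6 + 103.78 + 95.524 = 548.9 kPa.
Gross allowable pressure q_all = 548.9 / 3 = 182.97 kPa.
Footing area = 8.432 m², so allowable column load = 182.97 × 8.432 = 1542.8 kN.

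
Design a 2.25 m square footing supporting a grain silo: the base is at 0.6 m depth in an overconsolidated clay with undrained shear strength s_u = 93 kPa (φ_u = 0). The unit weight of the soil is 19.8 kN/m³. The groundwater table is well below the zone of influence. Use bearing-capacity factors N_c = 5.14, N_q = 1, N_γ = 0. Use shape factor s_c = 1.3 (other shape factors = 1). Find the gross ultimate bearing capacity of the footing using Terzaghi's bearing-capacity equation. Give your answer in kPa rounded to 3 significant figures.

Overburden at base level: q = 19.8 × 0.6 = 11.88 kPa.
Cohesion term c·N_c·s_c = 93 × 5.14 × 1.3 = 621.43 kPa; surcharge term q·N_q = 11.88 × 1 = 11.88 kPa.
q_ult = 621.43 + 11.88 = 633.31 kPa.

q_ult ≈ 633 kPa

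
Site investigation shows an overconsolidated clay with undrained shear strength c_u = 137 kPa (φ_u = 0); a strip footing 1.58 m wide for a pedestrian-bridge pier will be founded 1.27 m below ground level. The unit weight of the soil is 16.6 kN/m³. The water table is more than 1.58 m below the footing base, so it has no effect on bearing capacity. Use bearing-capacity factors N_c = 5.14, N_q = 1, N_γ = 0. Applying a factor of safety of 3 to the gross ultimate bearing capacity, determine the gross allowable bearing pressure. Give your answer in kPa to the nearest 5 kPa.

q = γ·D_f = 16.6 × 1.27 = 21.082 kPa.
c·N_c = 137 × 5.14 = 704.18 kPa
q·N_q = 21.082 × 1 = 21.082 kPa
q_ult = 704.18 + 21.082 = 725.26 kPa.
q_all = q_ult / FS = 725.26 / 3 = 241.75 kPa.

q_all ≈ 240 kPa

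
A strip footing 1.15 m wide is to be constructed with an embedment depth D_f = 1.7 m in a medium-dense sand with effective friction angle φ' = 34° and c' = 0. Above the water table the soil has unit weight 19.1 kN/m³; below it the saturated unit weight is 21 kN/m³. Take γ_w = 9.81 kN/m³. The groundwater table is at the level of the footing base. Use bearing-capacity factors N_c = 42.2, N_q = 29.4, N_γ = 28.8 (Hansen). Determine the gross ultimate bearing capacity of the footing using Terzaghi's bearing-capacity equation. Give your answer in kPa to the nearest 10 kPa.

q = γ·D_f = 19.1 × 1.7 = 32.47 kPa.
For the ½γBN_γ term take γ' = 21 − 9.81 = 11.19 kN/m³ (soil below base is submerged).
q·N_q = 32.47 × 29.4 = 954.62 kPa
0.5·γ·B·N_γ = 0.5 × 11.19 × 1.15 × 28.8 = 185.31 kPa
q_ult = 954.62 + 185.31 = 1139.9 kPa.

q_ult ≈ 1140 kPa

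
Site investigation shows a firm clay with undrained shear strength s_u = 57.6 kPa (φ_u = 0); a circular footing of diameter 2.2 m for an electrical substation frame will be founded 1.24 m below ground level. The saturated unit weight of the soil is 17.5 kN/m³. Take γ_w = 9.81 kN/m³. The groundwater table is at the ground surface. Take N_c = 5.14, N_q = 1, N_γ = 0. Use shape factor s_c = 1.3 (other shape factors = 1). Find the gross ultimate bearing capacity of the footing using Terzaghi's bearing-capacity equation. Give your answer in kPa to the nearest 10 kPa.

With the water table at the surface the whole profile is submerged: γ' = 17.5 − 9.81 = 7.69 kN/m³, so q = γ'·D_f = 9.5356 kPa.
q_ult = c·N_c·s_c + q·N_q
     = 57.6 × 5.14 × 1.3 + 9.5356 × 1
     = 384.88 + 9.5356 = 394.42 kPa.

q_ult ≈ 390 kPa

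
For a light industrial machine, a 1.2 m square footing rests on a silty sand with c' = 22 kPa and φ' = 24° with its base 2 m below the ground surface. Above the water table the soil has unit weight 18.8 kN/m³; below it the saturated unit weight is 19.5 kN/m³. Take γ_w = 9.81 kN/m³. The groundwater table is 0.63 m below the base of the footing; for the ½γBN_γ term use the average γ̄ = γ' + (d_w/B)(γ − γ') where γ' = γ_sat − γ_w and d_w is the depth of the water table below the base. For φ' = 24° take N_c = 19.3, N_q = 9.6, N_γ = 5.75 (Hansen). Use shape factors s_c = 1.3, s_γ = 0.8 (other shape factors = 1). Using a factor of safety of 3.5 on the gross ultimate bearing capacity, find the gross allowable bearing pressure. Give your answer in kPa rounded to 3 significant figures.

q = γ·D_f = 18.8 × 2 = 37.6 kPa.
γ' = 9.69 kN/m³; averaging over the depth B below the base, γ̄ = γ' + (d_w/B)(γ − γ') = 14.473 kN/m³.
c·N_c·s_c = 22 × 19.3 × 1.3 = 551.98 kPa
q·N_q = 37.6 × 9.6 = 360.96 kPa
0.5·γ·B·N_γ·s_γ = 0.5 × 14.473 × 1.2 × 5.75 × 0.8 = 39.945 kPa
q_ult = 551.98 + 360.96 + 39.945 = 952.88 kPa.
q_all = 952.88 / 3.5 = 272.25 kPa.

q_all ≈ 272 kPa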